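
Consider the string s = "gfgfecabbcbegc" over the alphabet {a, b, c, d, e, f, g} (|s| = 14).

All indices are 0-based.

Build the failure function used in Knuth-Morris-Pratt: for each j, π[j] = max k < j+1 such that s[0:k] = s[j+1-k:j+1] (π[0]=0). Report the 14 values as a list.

π[0] = 0
j=1 s[j]='f': π[1]=0 (border '')
j=2 s[j]='g': π[2]=1 (border 'g')
j=3 s[j]='f': π[3]=2 (border 'gf')
j=4 s[j]='e': k: 2→0; π[4]=0 (border '')
j=5 s[j]='c': π[5]=0 (border '')
j=6 s[j]='a': π[6]=0 (border '')
j=7 s[j]='b': π[7]=0 (border '')
j=8 s[j]='b': π[8]=0 (border '')
j=9 s[j]='c': π[9]=0 (border '')
j=10 s[j]='b': π[10]=0 (border '')
j=11 s[j]='e': π[11]=0 (border '')
j=12 s[j]='g': π[12]=1 (border 'g')
j=13 s[j]='c': k: 1→0; π[13]=0 (border '')

[0, 0, 1, 2, 0, 0, 0, 0, 0, 0, 0, 0, 1, 0]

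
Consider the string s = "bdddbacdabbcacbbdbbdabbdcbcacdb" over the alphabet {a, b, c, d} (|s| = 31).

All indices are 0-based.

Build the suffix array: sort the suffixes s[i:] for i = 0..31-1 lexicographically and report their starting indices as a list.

[8, 20, 12, 5, 27, 30, 4, 9, 17, 14, 21, 10, 25, 18, 15, 22, 0, 11, 26, 13, 24, 6, 28, 7, 19, 29, 3, 16, 23, 2, 1]

rank | idx | suffix
   0 |   8 | abbcacbbdbbdabbdcbcacdb
   1 |  20 | abbdcbcacdb
   2 |  12 | acbbdbbdabbdcbcacdb
   3 |   5 | acdabbcacbbdbbdabbdcbcacdb
   4 |  27 | acdb
   5 |  30 | b
   6 |   4 | bacdabbcacbbdbbdabbdcbcacdb
   7 |   9 | bbcacbbdbbdabbdcbcacdb
   8 |  17 | bbdabbdcbcacdb
   9 |  14 | bbdbbdabbdcbcacdb
  10 |  21 | bbdcbcacdb
  11 |  10 | bcacbbdbbdabbdcbcacdb
  12 |  25 | bcacdb
  13 |  18 | bdabbdcbcacdb
  14 |  15 | bdbbdabbdcbcacdb
  15 |  22 | bdcbcacdb
  16 |   0 | bdddbacdabbcacbbdbbdabbdcbcacdb
  17 |  11 | cacbbdbbdabbdcbcacdb
  18 |  26 | cacdb
  19 |  13 | cbbdbbdabbdcbcacdb
  20 |  24 | cbcacdb
  21 |   6 | cdabbcacbbdbbdabbdcbcacdb
  22 |  28 | cdb
  23 |   7 | dabbcacbbdbbdabbdcbcacdb
  24 |  19 | dabbdcbcacdb
  25 |  29 | db
  26 |   3 | dbacdabbcacbbdbbdabbdcbcacdb
  27 |  16 | dbbdabbdcbcacdb
  28 |  23 | dcbcacdb
  29 |   2 | ddbacdabbcacbbdbbdabbdcbcacdb
  30 |   1 | dddbacdabbcacbbdbbdabbdcbcacdb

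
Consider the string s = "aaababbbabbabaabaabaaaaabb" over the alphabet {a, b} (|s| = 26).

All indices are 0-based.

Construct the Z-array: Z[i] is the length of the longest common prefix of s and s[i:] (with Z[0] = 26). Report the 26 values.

[26, 2, 1, 0, 1, 0, 0, 0, 1, 0, 0, 1, 0, 2, 1, 0, 2, 1, 0, 3, 3, 4, 2, 1, 0, 0]

Z[0]=26
i=1: fresh scan; Z[1]=2 extend→box=[1,3)
i=2: min(r-i=1, Z[1]=2)=1; Z[2]=1
i=3: fresh scan; Z[3]=0
i=4: fresh scan; Z[4]=1 extend→box=[4,5)
i=5: fresh scan; Z[5]=0
i=6: fresh scan; Z[6]=0
i=7: fresh scan; Z[7]=0
i=8: fresh scan; Z[8]=1 extend→box=[8,9)
i=9: fresh scan; Z[9]=0
i=10: fresh scan; Z[10]=0
i=11: fresh scan; Z[11]=1 extend→box=[11,12)
i=12: fresh scan; Z[12]=0
i=13: fresh scan; Z[13]=2 extend→box=[13,15)
i=14: min(r-i=1, Z[1]=2)=1; Z[14]=1
i=15: fresh scan; Z[15]=0
i=16: fresh scan; Z[16]=2 extend→box=[16,18)
i=17: min(r-i=1, Z[1]=2)=1; Z[17]=1
i=18: fresh scan; Z[18]=0
i=19: fresh scan; Z[19]=3 extend→box=[19,22)
i=20: min(r-i=2, Z[1]=2)=2; Z[20]=3 extend→box=[20,23)
i=21: min(r-i=2, Z[1]=2)=2; Z[21]=4 extend→box=[21,25)
i=22: min(r-i=3, Z[1]=2)=2; Z[22]=2
i=23: min(r-i=2, Z[2]=1)=1; Z[23]=1
i=24: min(r-i=1, Z[3]=0)=0; Z[24]=0
i=25: fresh scan; Z[25]=0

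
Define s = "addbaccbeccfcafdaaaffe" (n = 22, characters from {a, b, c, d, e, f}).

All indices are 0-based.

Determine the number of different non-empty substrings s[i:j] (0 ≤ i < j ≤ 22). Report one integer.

rank→(start, suffix):
  0 → (16, 'aaaffe')
  1 → (17, 'aaffe')
  2 → (4, 'accbeccfcafdaaaffe')
  3 → (0, 'addbaccbeccfcafdaaaffe')
  4 → (13, 'afdaaaffe')
  5 → (18, 'affe')
  6 → (3, 'baccbeccfcafdaaaffe')
  7 → (7, 'beccfcafdaaaffe')
  8 → (12, 'cafdaaaffe')
  9 → (6, 'cbeccfcafdaaaffe')
  10 → (5, 'ccbeccfcafdaaaffe')
  11 → (9, 'ccfcafdaaaffe')
  12 → (10, 'cfcafdaaaffe')
  13 → (15, 'daaaffe')
  14 → (2, 'dbaccbeccfcafdaaaffe')
  15 → (1, 'ddbaccbeccfcafdaaaffe')
  16 → (21, 'e')
  17 → (8, 'eccfcafdaaaffe')
  18 → (11, 'fcafdaaaffe')
  19 → (14, 'fdaaaffe')
  20 → (20, 'fe')
  21 → (19, 'ffe')

SA = [16, 17, 4, 0, 13, 18, 3, 7, 12, 6, 5, 9, 10, 15, 2, 1, 21, 8, 11, 14, 20, 19]
i: (SA[i-1],SA[i]) lcp shared
  1: (16,17) 2 'aa'
  2: (17,4) 1 'a'
  3: (4,0) 1 'a'
  4: (0,13) 1 'a'
  5: (13,18) 2 'af'
  6: (18,3) 0 ''
  7: (3,7) 1 'b'
  8: (7,12) 0 ''
  9: (12,6) 1 'c'
  10: (6,5) 1 'c'
  11: (5,9) 2 'cc'
  12: (9,10) 1 'c'
  13: (10,15) 0 ''
  14: (15,2) 1 'd'
  15: (2,1) 1 'd'
  16: (1,21) 0 ''
  17: (21,8) 1 'e'
  18: (8,11) 0 ''
  19: (11,14) 1 'f'
  20: (14,20) 1 'f'
  21: (20,19) 1 'f'

n(n+1)/2 = 22·23/2 = 253
Σ LCP = 0 + 2 + 1 + 1 + 1 + 2 + 0 + 1 + 0 + 1 + 1 + 2 + 1 + 0 + 1 + 1 + 0 + 1 + 0 + 1 + 1 + 1 = 19
distinct = 253 − 19 = 234

234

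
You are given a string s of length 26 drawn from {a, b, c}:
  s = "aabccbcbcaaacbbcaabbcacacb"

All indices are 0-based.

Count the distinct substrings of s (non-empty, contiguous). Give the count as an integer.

301

sorted suffixes:
  #0 SA[0]=9  'aaacbbcaabbcacacb'
  #1 SA[1]=16  'aabbcacacb'
  #2 SA[2]=0  'aabccbcbcaaacbbcaabbcacacb'
  #3 SA[3]=10  'aacbbcaabbcacacb'
  #4 SA[4]=17  'abbcacacb'
  #5 SA[5]=1  'abccbcbcaaacbbcaabbcacacb'
  #6 SA[6]=21  'acacb'
  #7 SA[7]=23  'acb'
  #8 SA[8]=11  'acbbcaabbcacacb'
  #9 SA[9]=25  'b'
  #10 SA[10]=13  'bbcaabbcacacb'
  #11 SA[11]=18  'bbcacacb'
  #12 SA[12]=7  'bcaaacbbcaabbcacacb'
  #13 SA[13]=14  'bcaabbcacacb'
  #14 SA[14]=19  'bcacacb'
  #15 SA[15]=5  'bcbcaaacbbcaabbcacacb'
  #16 SA[16]=2  'bccbcbcaaacbbcaabbcacacb'
  #17 SA[17]=8  'caaacbbcaabbcacacb'
  #18 SA[18]=15  'caabbcacacb'
  #19 SA[19]=20  'cacacb'
  #20 SA[20]=22  'cacb'
  #21 SA[21]=24  'cb'
  #22 SA[22]=12  'cbbcaabbcacacb'
  #23 SA[23]=6  'cbcaaacbbcaabbcacacb'
  #24 SA[24]=4  'cbcbcaaacbbcaabbcacacb'
  #25 SA[25]=3  'ccbcbcaaacbbcaabbcacacb'

SA = [9, 16, 0, 10, 17, 1, 21, 23, 11, 25, 13, 18, 7, 14, 19, 5, 2, 8, 15, 20, 22, 24, 12, 6, 4, 3]
rank  pair      lcp
   1  s[9:],s[16:]  2  'aa'
   2  s[16:],s[0:]  3  'aab'
   3  s[0:],s[10:]  2  'aa'
   4  s[10:],s[17:]  1  'a'
   5  s[17:],s[1:]  2  'ab'
   6  s[1:],s[21:]  1  'a'
   7  s[21:],s[23:]  2  'ac'
   8  s[23:],s[11:]  3  'acb'
   9  s[11:],s[25:]  0  ''
  10  s[25:],s[13:]  1  'b'
  11  s[13:],s[18:]  4  'bbca'
  12  s[18:],s[7:]  1  'b'
  13  s[7:],s[14:]  4  'bcaa'
  14  s[14:],s[19:]  3  'bca'
  15  s[19:],s[5:]  2  'bc'
  16  s[5:],s[2:]  2  'bc'
  17  s[2:],s[8:]  0  ''
  18  s[8:],s[15:]  3  'caa'
  19  s[15:],s[20:]  2  'ca'
  20  s[20:],s[22:]  3  'cac'
  21  s[22:],s[24:]  1  'c'
  22  s[24:],s[12:]  2  'cb'
  23  s[12:],s[6:]  2  'cb'
  24  s[6:],s[4:]  3  'cbc'
  25  s[4:],s[3:]  1  'c'

n(n+1)/2 = 26·27/2 = 351
Σ LCP = 0 + 2 + 3 + 2 + 1 + 2 + 1 + 2 + 3 + 0 + 1 + 4 + 1 + 4 + 3 + 2 + 2 + 0 + 3 + 2 + 3 + 1 + 2 + 2 + 3 + 1 = 50
distinct = 351 − 50 = 301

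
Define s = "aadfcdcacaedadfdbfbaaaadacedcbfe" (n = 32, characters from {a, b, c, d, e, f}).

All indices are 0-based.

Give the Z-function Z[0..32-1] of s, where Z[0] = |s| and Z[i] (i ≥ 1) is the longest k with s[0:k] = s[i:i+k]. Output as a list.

[32, 1, 0, 0, 0, 0, 0, 1, 0, 1, 0, 0, 1, 0, 0, 0, 0, 0, 0, 2, 2, 3, 1, 0, 1, 0, 0, 0, 0, 0, 0, 0]

Z[0]=32
i=1: outside box; Z[1]=1 grow→box=[1,2)
i=2: outside box; Z[2]=0
i=3: outside box; Z[3]=0
i=4: outside box; Z[4]=0
i=5: outside box; Z[5]=0
i=6: outside box; Z[6]=0
i=7: outside box; Z[7]=1 grow→box=[7,8)
i=8: outside box; Z[8]=0
i=9: outside box; Z[9]=1 grow→box=[9,10)
i=10: outside box; Z[10]=0
i=11: outside box; Z[11]=0
i=12: outside box; Z[12]=1 grow→box=[12,13)
i=13: outside box; Z[13]=0
i=14: outside box; Z[14]=0
i=15: outside box; Z[15]=0
i=16: outside box; Z[16]=0
i=17: outside box; Z[17]=0
i=18: outside box; Z[18]=0
i=19: outside box; Z[19]=2 grow→box=[19,21)
i=20: min(r-i=1, Z[1]=1)=1; Z[20]=2 grow→box=[20,22)
i=21: min(r-i=1, Z[1]=1)=1; Z[21]=3 grow→box=[21,24)
i=22: min(r-i=2, Z[1]=1)=1; Z[22]=1
i=23: min(r-i=1, Z[2]=0)=0; Z[23]=0
i=24: outside box; Z[24]=1 grow→box=[24,25)
i=25: outside box; Z[25]=0
i=26: outside box; Z[26]=0
i=27: outside box; Z[27]=0
i=28: outside box; Z[28]=0
i=29: outside box; Z[29]=0
i=30: outside box; Z[30]=0
i=31: outside box; Z[31]=0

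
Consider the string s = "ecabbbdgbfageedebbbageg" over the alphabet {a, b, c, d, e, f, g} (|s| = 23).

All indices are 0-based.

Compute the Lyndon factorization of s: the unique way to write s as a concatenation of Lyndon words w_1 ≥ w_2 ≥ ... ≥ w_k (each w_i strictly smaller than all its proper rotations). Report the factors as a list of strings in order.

emit factor 1: 'e' (i=0, period=1)
emit factor 2: 'c' (i=1, period=1)
emit factor 3: 'abbbdgbfageedebbbageg' (i=2, period=21)

["e", "c", "abbbdgbfageedebbbageg"]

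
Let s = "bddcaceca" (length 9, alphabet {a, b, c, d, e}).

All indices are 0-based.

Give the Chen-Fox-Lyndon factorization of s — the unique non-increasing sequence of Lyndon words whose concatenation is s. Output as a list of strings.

["bddc", "acec", "a"]

emit factor 1: 'bddc' (i=0, period=4)
emit factor 2: 'acec' (i=4, period=4)
emit factor 3: 'a' (i=8, period=1)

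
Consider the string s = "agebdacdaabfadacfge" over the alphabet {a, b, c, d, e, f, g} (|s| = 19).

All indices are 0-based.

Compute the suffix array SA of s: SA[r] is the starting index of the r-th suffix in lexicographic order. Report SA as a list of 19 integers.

[8, 9, 5, 14, 12, 0, 3, 10, 6, 15, 7, 4, 13, 18, 2, 11, 16, 17, 1]

sorted suffixes:
  #0 SA[0]=8  'aabfadacfge'
  #1 SA[1]=9  'abfadacfge'
  #2 SA[2]=5  'acdaabfadacfge'
  #3 SA[3]=14  'acfge'
  #4 SA[4]=12  'adacfge'
  #5 SA[5]=0  'agebdacdaabfadacfge'
  #6 SA[6]=3  'bdacdaabfadacfge'
  #7 SA[7]=10  'bfadacfge'
  #8 SA[8]=6  'cdaabfadacfge'
  #9 SA[9]=15  'cfge'
  #10 SA[10]=7  'daabfadacfge'
  #11 SA[11]=4  'dacdaabfadacfge'
  #12 SA[12]=13  'dacfge'
  #13 SA[13]=18  'e'
  #14 SA[14]=2  'ebdacdaabfadacfge'
  #15 SA[15]=11  'fadacfge'
  #16 SA[16]=16  'fge'
  #17 SA[17]=17  'ge'
  #18 SA[18]=1  'gebdacdaabfadacfge'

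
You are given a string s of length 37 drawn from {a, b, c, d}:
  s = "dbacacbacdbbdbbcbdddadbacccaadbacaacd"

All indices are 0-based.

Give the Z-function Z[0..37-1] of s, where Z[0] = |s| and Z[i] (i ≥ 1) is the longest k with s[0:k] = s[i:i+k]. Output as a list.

[37, 0, 0, 0, 0, 0, 0, 0, 0, 2, 0, 0, 2, 0, 0, 0, 0, 1, 1, 1, 0, 4, 0, 0, 0, 0, 0, 0, 0, 5, 0, 0, 0, 0, 0, 0, 1]

Z[0]=37
i=1: fresh scan; Z[1]=0
i=2: fresh scan; Z[2]=0
i=3: fresh scan; Z[3]=0
i=4: fresh scan; Z[4]=0
i=5: fresh scan; Z[5]=0
i=6: fresh scan; Z[6]=0
i=7: fresh scan; Z[7]=0
i=8: fresh scan; Z[8]=0
i=9: fresh scan; Z[9]=2 grow→box=[9,11)
i=10: min(r-i=1, Z[1]=0)=0; Z[10]=0
i=11: fresh scan; Z[11]=0
i=12: fresh scan; Z[12]=2 grow→box=[12,14)
i=13: min(r-i=1, Z[1]=0)=0; Z[13]=0
i=14: fresh scan; Z[14]=0
i=15: fresh scan; Z[15]=0
i=16: fresh scan; Z[16]=0
i=17: fresh scan; Z[17]=1 grow→box=[17,18)
i=18: fresh scan; Z[18]=1 grow→box=[18,19)
i=19: fresh scan; Z[19]=1 grow→box=[19,20)
i=20: fresh scan; Z[20]=0
i=21: fresh scan; Z[21]=4 grow→box=[21,25)
i=22: min(r-i=3, Z[1]=0)=0; Z[22]=0
i=23: min(r-i=2, Z[2]=0)=0; Z[23]=0
i=24: min(r-i=1, Z[3]=0)=0; Z[24]=0
i=25: fresh scan; Z[25]=0
i=26: fresh scan; Z[26]=0
i=27: fresh scan; Z[27]=0
i=28: fresh scan; Z[28]=0
i=29: fresh scan; Z[29]=5 grow→box=[29,34)
i=30: min(r-i=4, Z[1]=0)=0; Z[30]=0
i=31: min(r-i=3, Z[2]=0)=0; Z[31]=0
i=32: min(r-i=2, Z[3]=0)=0; Z[32]=0
i=33: min(r-i=1, Z[4]=0)=0; Z[33]=0
i=34: fresh scan; Z[34]=0
i=35: fresh scan; Z[35]=0
i=36: fresh scan; Z[36]=1 grow→box=[36,37)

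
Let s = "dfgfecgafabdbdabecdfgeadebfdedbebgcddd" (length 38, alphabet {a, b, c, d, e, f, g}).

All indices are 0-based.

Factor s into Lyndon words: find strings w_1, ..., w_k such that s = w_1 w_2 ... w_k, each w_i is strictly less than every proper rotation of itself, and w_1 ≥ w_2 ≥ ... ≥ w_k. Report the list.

["dfgfe", "cg", "af", "abdbdabecdfgeadebfdedbebgcddd"]

emit factor 1: 'dfgfe' (i=0, period=5)
emit factor 2: 'cg' (i=5, period=2)
emit factor 3: 'af' (i=7, period=2)
emit factor 4: 'abdbdabecdfgeadebfdedbebgcddd' (i=9, period=29)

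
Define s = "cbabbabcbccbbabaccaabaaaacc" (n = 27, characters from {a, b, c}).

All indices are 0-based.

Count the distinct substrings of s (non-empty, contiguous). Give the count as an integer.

330

rank | idx | suffix
   0 |  21 | aaaacc
   1 |  22 | aaacc
   2 |  18 | aabaaaacc
   3 |  23 | aacc
   4 |  19 | abaaaacc
   5 |  13 | abaccaabaaaacc
   6 |   2 | abbabcbccbbabaccaabaaaacc
   7 |   5 | abcbccbbabaccaabaaaacc
   8 |  24 | acc
   9 |  15 | accaabaaaacc
  10 |  20 | baaaacc
  11 |  12 | babaccaabaaaacc
  12 |   1 | babbabcbccbbabaccaabaaaacc
  13 |   4 | babcbccbbabaccaabaaaacc
  14 |  14 | baccaabaaaacc
  15 |  11 | bbabaccaabaaaacc
  16 |   3 | bbabcbccbbabaccaabaaaacc
  17 |   6 | bcbccbbabaccaabaaaacc
  18 |   8 | bccbbabaccaabaaaacc
  19 |  26 | c
  20 |  17 | caabaaaacc
  21 |   0 | cbabbabcbccbbabaccaabaaaacc
  22 |  10 | cbbabaccaabaaaacc
  23 |   7 | cbccbbabaccaabaaaacc
  24 |  25 | cc
  25 |  16 | ccaabaaaacc
  26 |   9 | ccbbabaccaabaaaacc

SA = [21, 22, 18, 23, 19, 13, 2, 5, 24, 15, 20, 12, 1, 4, 14, 11, 3, 6, 8, 26, 17, 0, 10, 7, 25, 16, 9]
i: (SA[i-1],SA[i]) lcp shared
  1: (21,22) 3 'aaa'
  2: (22,18) 2 'aa'
  3: (18,23) 2 'aa'
  4: (23,19) 1 'a'
  5: (19,13) 3 'aba'
  6: (13,2) 2 'ab'
  7: (2,5) 2 'ab'
  8: (5,24) 1 'a'
  9: (24,15) 3 'acc'
  10: (15,20) 0 ''
  11: (20,12) 2 'ba'
  12: (12,1) 3 'bab'
  13: (1,4) 3 'bab'
  14: (4,14) 2 'ba'
  15: (14,11) 1 'b'
  16: (11,3) 4 'bbab'
  17: (3,6) 1 'b'
  18: (6,8) 2 'bc'
  19: (8,26) 0 ''
  20: (26,17) 1 'c'
  21: (17,0) 1 'c'
  22: (0,10) 2 'cb'
  23: (10,7) 2 'cb'
  24: (7,25) 1 'c'
  25: (25,16) 2 'cc'
  26: (16,9) 2 'cc'

n(n+1)/2 = 27·28/2 = 378
Σ LCP = 0 + 3 + 2 + 2 + 1 + 3 + 2 + 2 + 1 + 3 + 0 + 2 + 3 + 3 + 2 + 1 + 4 + 1 + 2 + 0 + 1 + 1 + 2 + 2 + 1 + 2 + 2 = 48
distinct = 378 − 48 = 330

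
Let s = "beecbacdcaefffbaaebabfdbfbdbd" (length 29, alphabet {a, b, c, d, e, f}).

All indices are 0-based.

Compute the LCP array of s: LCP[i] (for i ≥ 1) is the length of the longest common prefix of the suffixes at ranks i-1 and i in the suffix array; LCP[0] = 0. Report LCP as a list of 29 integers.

rank | idx | suffix
   0 |  15 | aaebabfdbfbdbd
   1 |  19 | abfdbfbdbd
   2 |   5 | acdcaefffbaaebabfdbfbdbd
   3 |  16 | aebabfdbfbdbd
   4 |   9 | aefffbaaebabfdbfbdbd
   5 |  14 | baaebabfdbfbdbd
   6 |  18 | babfdbfbdbd
   7 |   4 | bacdcaefffbaaebabfdbfbdbd
   8 |  27 | bd
   9 |  25 | bdbd
  10 |   0 | beecbacdcaefffbaaebabfdbfbdbd
  11 |  23 | bfbdbd
  12 |  20 | bfdbfbdbd
  13 |   8 | caefffbaaebabfdbfbdbd
  14 |   3 | cbacdcaefffbaaebabfdbfbdbd
  15 |   6 | cdcaefffbaaebabfdbfbdbd
  16 |  28 | d
  17 |  26 | dbd
  18 |  22 | dbfbdbd
  19 |   7 | dcaefffbaaebabfdbfbdbd
  20 |  17 | ebabfdbfbdbd
  21 |   2 | ecbacdcaefffbaaebabfdbfbdbd
  22 |   1 | eecbacdcaefffbaaebabfdbfbdbd
  23 |  10 | efffbaaebabfdbfbdbd
  24 |  13 | fbaaebabfdbfbdbd
  25 |  24 | fbdbd
  26 |  21 | fdbfbdbd
  27 |  12 | ffbaaebabfdbfbdbd
  28 |  11 | fffbaaebabfdbfbdbd

SA = [15, 19, 5, 16, 9, 14, 18, 4, 27, 25, 0, 23, 20, 8, 3, 6, 28, 26, 22, 7, 17, 2, 1, 10, 13, 24, 21, 12, 11]
rank  pair      lcp
   1  s[15:],s[19:]  1  'a'
   2  s[19:],s[5:]  1  'a'
   3  s[5:],s[16:]  1  'a'
   4  s[16:],s[9:]  2  'ae'
   5  s[9:],s[14:]  0  ''
   6  s[14:],s[18:]  2  'ba'
   7  s[18:],s[4:]  2  'ba'
   8  s[4:],s[27:]  1  'b'
   9  s[27:],s[25:]  2  'bd'
  10  s[25:],s[0:]  1  'b'
  11  s[0:],s[23:]  1  'b'
  12  s[23:],s[20:]  2  'bf'
  13  s[20:],s[8:]  0  ''
  14  s[8:],s[3:]  1  'c'
  15  s[3:],s[6:]  1  'c'
  16  s[6:],s[28:]  0  ''
  17  s[28:],s[26:]  1  'd'
  18  s[26:],s[22:]  2  'db'
  19  s[22:],s[7:]  1  'd'
  20  s[7:],s[17:]  0  ''
  21  s[17:],s[2:]  1  'e'
  22  s[2:],s[1:]  1  'e'
  23  s[1:],s[10:]  1  'e'
  24  s[10:],s[13:]  0  ''
  25  s[13:],s[24:]  2  'fb'
  26  s[24:],s[21:]  1  'f'
  27  s[21:],s[12:]  1  'f'
  28  s[12:],s[11:]  2  'ff'

[0, 1, 1, 1, 2, 0, 2, 2, 1, 2, 1, 1, 2, 0, 1, 1, 0, 1, 2, 1, 0, 1, 1, 1, 0, 2, 1, 1, 2]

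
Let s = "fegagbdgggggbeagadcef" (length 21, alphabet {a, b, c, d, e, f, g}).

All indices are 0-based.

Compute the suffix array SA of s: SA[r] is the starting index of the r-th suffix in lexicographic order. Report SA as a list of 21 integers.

[16, 14, 3, 5, 12, 18, 17, 6, 13, 19, 1, 20, 0, 15, 2, 4, 11, 10, 9, 8, 7]

sorted suffixes:
  #0 SA[0]=16  'adcef'
  #1 SA[1]=14  'agadcef'
  #2 SA[2]=3  'agbdgggggbeagadcef'
  #3 SA[3]=5  'bdgggggbeagadcef'
  #4 SA[4]=12  'beagadcef'
  #5 SA[5]=18  'cef'
  #6 SA[6]=17  'dcef'
  #7 SA[7]=6  'dgggggbeagadcef'
  #8 SA[8]=13  'eagadcef'
  #9 SA[9]=19  'ef'
  #10 SA[10]=1  'egagbdgggggbeagadcef'
  #11 SA[11]=20  'f'
  #12 SA[12]=0  'fegagbdgggggbeagadcef'
  #13 SA[13]=15  'gadcef'
  #14 SA[14]=2  'gagbdgggggbeagadcef'
  #15 SA[15]=4  'gbdgggggbeagadcef'
  #16 SA[16]=11  'gbeagadcef'
  #17 SA[17]=10  'ggbeagadcef'
  #18 SA[18]=9  'gggbeagadcef'
  #19 SA[19]=8  'ggggbeagadcef'
  #20 SA[20]=7  'gggggbeagadcef'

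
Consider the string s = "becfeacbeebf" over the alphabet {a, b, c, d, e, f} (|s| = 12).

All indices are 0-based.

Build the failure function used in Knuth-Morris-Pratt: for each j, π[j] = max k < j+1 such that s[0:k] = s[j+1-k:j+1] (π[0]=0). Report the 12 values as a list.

π[0] = 0
j=1 s[j]='e': π[1]=0 (border '')
j=2 s[j]='c': π[2]=0 (border '')
j=3 s[j]='f': π[3]=0 (border '')
j=4 s[j]='e': π[4]=0 (border '')
j=5 s[j]='a': π[5]=0 (border '')
j=6 s[j]='c': π[6]=0 (border '')
j=7 s[j]='b': π[7]=1 (border 'b')
j=8 s[j]='e': π[8]=2 (border 'be')
j=9 s[j]='e': k: 2→0; π[9]=0 (border '')
j=10 s[j]='b': π[10]=1 (border 'b')
j=11 s[j]='f': k: 1→0; π[11]=0 (border '')

[0, 0, 0, 0, 0, 0, 0, 1, 2, 0, 1, 0]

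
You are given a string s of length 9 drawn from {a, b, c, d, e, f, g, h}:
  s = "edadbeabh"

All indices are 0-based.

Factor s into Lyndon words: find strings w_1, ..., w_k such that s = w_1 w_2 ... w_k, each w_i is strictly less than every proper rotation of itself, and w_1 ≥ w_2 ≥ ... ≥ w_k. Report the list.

["e", "d", "adbe", "abh"]

emit factor 1: 'e' (i=0, period=1)
emit factor 2: 'd' (i=1, period=1)
emit factor 3: 'adbe' (i=2, period=4)
emit factor 4: 'abh' (i=6, period=3)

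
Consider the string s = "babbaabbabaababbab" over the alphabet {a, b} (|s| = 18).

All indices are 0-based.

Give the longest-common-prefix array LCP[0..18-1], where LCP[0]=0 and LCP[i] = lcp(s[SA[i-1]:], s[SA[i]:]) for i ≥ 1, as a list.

[0, 3, 1, 2, 3, 2, 4, 5, 0, 1, 4, 2, 3, 3, 5, 1, 3, 4]

rank→(start, suffix):
  0 → (10, 'aababbab')
  1 → (4, 'aabbabaababbab')
  2 → (16, 'ab')
  3 → (8, 'abaababbab')
  4 → (11, 'ababbab')
  5 → (1, 'abbaabbabaababbab')
  6 → (13, 'abbab')
  7 → (5, 'abbabaababbab')
  8 → (17, 'b')
  9 → (9, 'baababbab')
  10 → (3, 'baabbabaababbab')
  11 → (15, 'bab')
  12 → (7, 'babaababbab')
  13 → (0, 'babbaabbabaababbab')
  14 → (12, 'babbab')
  15 → (2, 'bbaabbabaababbab')
  16 → (14, 'bbab')
  17 → (6, 'bbabaababbab')

SA = [10, 4, 16, 8, 11, 1, 13, 5, 17, 9, 3, 15, 7, 0, 12, 2, 14, 6]
rank  pair      lcp
   1  s[10:],s[4:]  3  'aab'
   2  s[4:],s[16:]  1  'a'
   3  s[16:],s[8:]  2  'ab'
   4  s[8:],s[11:]  3  'aba'
   5  s[11:],s[1:]  2  'ab'
   6  s[1:],s[13:]  4  'abba'
   7  s[13:],s[5:]  5  'abbab'
   8  s[5:],s[17:]  0  ''
   9  s[17:],s[9:]  1  'b'
  10  s[9:],s[3:]  4  'baab'
  11  s[3:],s[15:]  2  'ba'
  12  s[15:],s[7:]  3  'bab'
  13  s[7:],s[0:]  3  'bab'
  14  s[0:],s[12:]  5  'babba'
  15  s[12:],s[2:]  1  'b'
  16  s[2:],s[14:]  3  'bba'
  17  s[14:],s[6:]  4  'bbab'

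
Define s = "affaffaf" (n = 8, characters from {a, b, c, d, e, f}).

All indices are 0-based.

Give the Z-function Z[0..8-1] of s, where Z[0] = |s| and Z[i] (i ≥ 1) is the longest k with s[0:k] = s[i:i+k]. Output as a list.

Z[0]=8
i=1: i≥r, start 0; Z[1]=0
i=2: i≥r, start 0; Z[2]=0
i=3: i≥r, start 0; Z[3]=5 grow→box=[3,8)
i=4: min(r-i=4, Z[1]=0)=0; Z[4]=0
i=5: min(r-i=3, Z[2]=0)=0; Z[5]=0
i=6: min(r-i=2, Z[3]=5)=2; Z[6]=2
i=7: min(r-i=1, Z[4]=0)=0; Z[7]=0

[8, 0, 0, 5, 0, 0, 2, 0]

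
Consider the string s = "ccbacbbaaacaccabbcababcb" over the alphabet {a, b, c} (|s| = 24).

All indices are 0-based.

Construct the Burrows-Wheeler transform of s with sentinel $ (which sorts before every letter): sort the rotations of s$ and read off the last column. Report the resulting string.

rank  rotation                   last
    0  $ccbacbbaaacaccabbcababcb  b
    1  aaacaccabbcababcb$ccbacbb  b
    2  aacaccabbcababcb$ccbacbba  a
    3  ababcb$ccbacbbaaacaccabbc  c
    4  abbcababcb$ccbacbbaaacacc  c
    5  abcb$ccbacbbaaacaccabbcab  b
    6  acaccabbcababcb$ccbacbbaa  a
    7  acbbaaacaccabbcababcb$ccb  b
    8  accabbcababcb$ccbacbbaaac  c
    9  b$ccbacbbaaacaccabbcababc  c
   10  baaacaccabbcababcb$ccbacb  b
   11  babcb$ccbacbbaaacaccabbca  a
   12  bacbbaaacaccabbcababcb$cc  c
   13  bbaaacaccabbcababcb$ccbac  c
   14  bbcababcb$ccbacbbaaacacca  a
   15  bcababcb$ccbacbbaaacaccab  b
   16  bcb$ccbacbbaaacaccabbcaba  a
   17  cababcb$ccbacbbaaacaccabb  b
   18  cabbcababcb$ccbacbbaaacac  c
   19  caccabbcababcb$ccbacbbaaa  a
   20  cb$ccbacbbaaacaccabbcabab  b
   21  cbacbbaaacaccabbcababcb$c  c
   22  cbbaaacaccabbcababcb$ccba  a
   23  ccabbcababcb$ccbacbbaaaca  a
   24  ccbacbbaaacaccabbcababcb$  $

bbaccbabccbaccababcabcaa$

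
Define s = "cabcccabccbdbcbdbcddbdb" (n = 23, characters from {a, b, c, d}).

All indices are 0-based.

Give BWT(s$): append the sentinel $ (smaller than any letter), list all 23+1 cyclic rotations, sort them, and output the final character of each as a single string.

rank  rotation                  last
    0  $cabcccabccbdbcbdbcddbdb  b
    1  abccbdbcbdbcddbdb$cabccc  c
    2  abcccabccbdbcbdbcddbdb$c  c
    3  b$cabcccabccbdbcbdbcddbd  d
    4  bcbdbcddbdb$cabcccabccbd  d
    5  bccbdbcbdbcddbdb$cabccca  a
    6  bcccabccbdbcbdbcddbdb$ca  a
    7  bcddbdb$cabcccabccbdbcbd  d
    8  bdb$cabcccabccbdbcbdbcdd  d
    9  bdbcbdbcddbdb$cabcccabcc  c
   10  bdbcddbdb$cabcccabccbdbc  c
   11  cabccbdbcbdbcddbdb$cabcc  c
   12  cabcccabccbdbcbdbcddbdb$  $
   13  cbdbcbdbcddbdb$cabcccabc  c
   14  cbdbcddbdb$cabcccabccbdb  b
   15  ccabccbdbcbdbcddbdb$cabc  c
   16  ccbdbcbdbcddbdb$cabcccab  b
   17  cccabccbdbcbdbcddbdb$cab  b
   18  cddbdb$cabcccabccbdbcbdb  b
   19  db$cabcccabccbdbcbdbcddb  b
   20  dbcbdbcddbdb$cabcccabccb  b
   21  dbcddbdb$cabcccabccbdbcb  b
   22  dbdb$cabcccabccbdbcbdbcd  d
   23  ddbdb$cabcccabccbdbcbdbc  c

bccddaaddccc$cbcbbbbbbdc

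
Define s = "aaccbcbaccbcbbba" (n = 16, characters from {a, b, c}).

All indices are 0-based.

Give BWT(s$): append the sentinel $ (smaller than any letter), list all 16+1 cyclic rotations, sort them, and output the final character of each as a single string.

ab$abbcbcccbbccaa

rank  rotation           last
    0  $aaccbcbaccbcbbba  a
    1  a$aaccbcbaccbcbbb  b
    2  aaccbcbaccbcbbba$  $
    3  accbcbaccbcbbba$a  a
    4  accbcbbba$aaccbcb  b
    5  ba$aaccbcbaccbcbb  b
    6  baccbcbbba$aaccbc  c
    7  bba$aaccbcbaccbcb  b
    8  bbba$aaccbcbaccbc  c
    9  bcbaccbcbbba$aacc  c
   10  bcbbba$aaccbcbacc  c
   11  cbaccbcbbba$aaccb  b
   12  cbbba$aaccbcbaccb  b
   13  cbcbaccbcbbba$aac  c
   14  cbcbbba$aaccbcbac  c
   15  ccbcbaccbcbbba$aa  a
   16  ccbcbbba$aaccbcba  a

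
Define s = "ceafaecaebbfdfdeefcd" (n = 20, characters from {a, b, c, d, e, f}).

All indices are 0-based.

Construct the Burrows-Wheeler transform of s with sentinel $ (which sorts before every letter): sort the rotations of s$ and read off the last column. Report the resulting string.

rank  rotation               last
    0  $ceafaecaebbfdfdeefcd  d
    1  aebbfdfdeefcd$ceafaec  c
    2  aecaebbfdfdeefcd$ceaf  f
    3  afaecaebbfdfdeefcd$ce  e
    4  bbfdfdeefcd$ceafaecae  e
    5  bfdfdeefcd$ceafaecaeb  b
    6  caebbfdfdeefcd$ceafae  e
    7  cd$ceafaecaebbfdfdeef  f
    8  ceafaecaebbfdfdeefcd$  $
    9  d$ceafaecaebbfdfdeefc  c
   10  deefcd$ceafaecaebbfdf  f
   11  dfdeefcd$ceafaecaebbf  f
   12  eafaecaebbfdfdeefcd$c  c
   13  ebbfdfdeefcd$ceafaeca  a
   14  ecaebbfdfdeefcd$ceafa  a
   15  eefcd$ceafaecaebbfdfd  d
   16  efcd$ceafaecaebbfdfde  e
   17  faecaebbfdfdeefcd$cea  a
   18  fcd$ceafaecaebbfdfdee  e
   19  fdeefcd$ceafaecaebbfd  d
   20  fdfdeefcd$ceafaecaebb  b

dcfeebef$cffcaadeaedb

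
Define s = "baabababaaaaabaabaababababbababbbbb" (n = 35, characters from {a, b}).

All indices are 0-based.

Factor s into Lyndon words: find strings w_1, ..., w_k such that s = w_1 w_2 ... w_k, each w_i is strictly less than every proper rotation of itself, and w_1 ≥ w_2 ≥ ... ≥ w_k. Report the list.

emit factor 1: 'b' (i=0, period=1)
emit factor 2: 'aababab' (i=1, period=7)
emit factor 3: 'aaaaabaabaababababbababbbbb' (i=8, period=27)

["b", "aababab", "aaaaabaabaababababbababbbbb"]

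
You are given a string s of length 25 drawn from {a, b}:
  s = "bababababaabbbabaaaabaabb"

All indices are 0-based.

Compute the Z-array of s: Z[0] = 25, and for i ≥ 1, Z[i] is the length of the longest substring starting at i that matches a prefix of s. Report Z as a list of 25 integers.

[25, 0, 8, 0, 6, 0, 4, 0, 2, 0, 0, 1, 1, 4, 0, 2, 0, 0, 0, 0, 2, 0, 0, 1, 1]

Z[0]=25
i=1: i≥r, start 0; Z[1]=0
i=2: i≥r, start 0; Z[2]=8 scan→box=[2,10)
i=3: min(r-i=7, Z[1]=0)=0; Z[3]=0
i=4: min(r-i=6, Z[2]=8)=6; Z[4]=6
i=5: min(r-i=5, Z[3]=0)=0; Z[5]=0
i=6: min(r-i=4, Z[4]=6)=4; Z[6]=4
i=7: min(r-i=3, Z[5]=0)=0; Z[7]=0
i=8: min(r-i=2, Z[6]=4)=2; Z[8]=2
i=9: min(r-i=1, Z[7]=0)=0; Z[9]=0
i=10: i≥r, start 0; Z[10]=0
i=11: i≥r, start 0; Z[11]=1 scan→box=[11,12)
i=12: i≥r, start 0; Z[12]=1 scan→box=[12,13)
i=13: i≥r, start 0; Z[13]=4 scan→box=[13,17)
i=14: min(r-i=3, Z[1]=0)=0; Z[14]=0
i=15: min(r-i=2, Z[2]=8)=2; Z[15]=2
i=16: min(r-i=1, Z[3]=0)=0; Z[16]=0
i=17: i≥r, start 0; Z[17]=0
i=18: i≥r, start 0; Z[18]=0
i=19: i≥r, start 0; Z[19]=0
i=20: i≥r, start 0; Z[20]=2 scan→box=[20,22)
i=21: min(r-i=1, Z[1]=0)=0; Z[21]=0
i=22: i≥r, start 0; Z[22]=0
i=23: i≥r, start 0; Z[23]=1 scan→box=[23,24)
i=24: i≥r, start 0; Z[24]=1 scan→box=[24,25)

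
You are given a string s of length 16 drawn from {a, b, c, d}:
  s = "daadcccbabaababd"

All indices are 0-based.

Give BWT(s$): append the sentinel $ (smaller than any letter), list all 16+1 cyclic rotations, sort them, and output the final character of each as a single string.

dbdbabaacaaccdb$a

rank  rotation           last
    0  $daadcccbabaababd  d
    1  aababd$daadcccbab  b
    2  aadcccbabaababd$d  d
    3  abaababd$daadcccb  b
    4  ababd$daadcccbaba  a
    5  abd$daadcccbabaab  b
    6  adcccbabaababd$da  a
    7  baababd$daadcccba  a
    8  babaababd$daadccc  c
    9  babd$daadcccbabaa  a
   10  bd$daadcccbabaaba  a
   11  cbabaababd$daadcc  c
   12  ccbabaababd$daadc  c
   13  cccbabaababd$daad  d
   14  d$daadcccbabaabab  b
   15  daadcccbabaababd$  $
   16  dcccbabaababd$daa  a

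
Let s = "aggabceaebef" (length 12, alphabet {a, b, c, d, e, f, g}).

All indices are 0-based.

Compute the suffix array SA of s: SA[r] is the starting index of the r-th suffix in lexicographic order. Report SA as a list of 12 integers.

[3, 7, 0, 4, 9, 5, 6, 8, 10, 11, 2, 1]

rank→(start, suffix):
  0 → (3, 'abceaebef')
  1 → (7, 'aebef')
  2 → (0, 'aggabceaebef')
  3 → (4, 'bceaebef')
  4 → (9, 'bef')
  5 → (5, 'ceaebef')
  6 → (6, 'eaebef')
  7 → (8, 'ebef')
  8 → (10, 'ef')
  9 → (11, 'f')
  10 → (2, 'gabceaebef')
  11 → (1, 'ggabceaebef')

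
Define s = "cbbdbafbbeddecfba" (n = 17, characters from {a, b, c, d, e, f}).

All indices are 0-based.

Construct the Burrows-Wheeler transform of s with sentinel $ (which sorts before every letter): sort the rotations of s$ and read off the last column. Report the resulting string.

rank  rotation            last
    0  $cbbdbafbbeddecfba  a
    1  a$cbbdbafbbeddecfb  b
    2  afbbeddecfba$cbbdb  b
    3  ba$cbbdbafbbeddecf  f
    4  bafbbeddecfba$cbbd  d
    5  bbdbafbbeddecfba$c  c
    6  bbeddecfba$cbbdbaf  f
    7  bdbafbbeddecfba$cb  b
    8  beddecfba$cbbdbafb  b
    9  cbbdbafbbeddecfba$  $
   10  cfba$cbbdbafbbedde  e
   11  dbafbbeddecfba$cbb  b
   12  ddecfba$cbbdbafbbe  e
   13  decfba$cbbdbafbbed  d
   14  ecfba$cbbdbafbbedd  d
   15  eddecfba$cbbdbafbb  b
   16  fba$cbbdbafbbeddec  c
   17  fbbeddecfba$cbbdba  a

abbfdcfbb$ebeddbca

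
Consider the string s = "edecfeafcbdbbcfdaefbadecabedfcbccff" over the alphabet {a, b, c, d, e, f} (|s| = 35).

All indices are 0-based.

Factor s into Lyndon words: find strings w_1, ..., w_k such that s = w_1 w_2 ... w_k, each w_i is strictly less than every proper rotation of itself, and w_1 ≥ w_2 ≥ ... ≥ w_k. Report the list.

["e", "de", "cfe", "afcbdbbcfd", "aefb", "adec", "abedfcbccff"]

emit factor 1: 'e' (i=0, period=1)
emit factor 2: 'de' (i=1, period=2)
emit factor 3: 'cfe' (i=3, period=3)
emit factor 4: 'afcbdbbcfd' (i=6, period=10)
emit factor 5: 'aefb' (i=16, period=4)
emit factor 6: 'adec' (i=20, period=4)
emit factor 7: 'abedfcbccff' (i=24, period=11)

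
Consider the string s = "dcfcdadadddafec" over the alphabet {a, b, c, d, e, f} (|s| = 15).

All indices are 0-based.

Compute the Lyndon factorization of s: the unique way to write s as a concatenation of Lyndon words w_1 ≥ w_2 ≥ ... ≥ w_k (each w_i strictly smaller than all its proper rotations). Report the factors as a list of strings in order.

emit factor 1: 'd' (i=0, period=1)
emit factor 2: 'cf' (i=1, period=2)
emit factor 3: 'cd' (i=3, period=2)
emit factor 4: 'adadddafec' (i=5, period=10)

["d", "cf", "cd", "adadddafec"]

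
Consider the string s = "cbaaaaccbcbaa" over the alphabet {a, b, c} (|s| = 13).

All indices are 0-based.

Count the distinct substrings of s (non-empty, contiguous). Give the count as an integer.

rank→(start, suffix):
  0 → (12, 'a')
  1 → (11, 'aa')
  2 → (2, 'aaaaccbcbaa')
  3 → (3, 'aaaccbcbaa')
  4 → (4, 'aaccbcbaa')
  5 → (5, 'accbcbaa')
  6 → (10, 'baa')
  7 → (1, 'baaaaccbcbaa')
  8 → (8, 'bcbaa')
  9 → (9, 'cbaa')
  10 → (0, 'cbaaaaccbcbaa')
  11 → (7, 'cbcbaa')
  12 → (6, 'ccbcbaa')

SA = [12, 11, 2, 3, 4, 5, 10, 1, 8, 9, 0, 7, 6]
[i] adj suffixes → lcp
  [1] 12/11 → 1 ('a')
  [2] 11/2 → 2 ('aa')
  [3] 2/3 → 3 ('aaa')
  [4] 3/4 → 2 ('aa')
  [5] 4/5 → 1 ('a')
  [6] 5/10 → 0 ('')
  [7] 10/1 → 3 ('baa')
  [8] 1/8 → 1 ('b')
  [9] 8/9 → 0 ('')
  [10] 9/0 → 4 ('cbaa')
  [11] 0/7 → 2 ('cb')
  [12] 7/6 → 1 ('c')

n(n+1)/2 = 13·14/2 = 91
Σ LCP = 0 + 1 + 2 + 3 + 2 + 1 + 0 + 3 + 1 + 0 + 4 + 2 + 1 = 20
distinct = 91 − 20 = 71

71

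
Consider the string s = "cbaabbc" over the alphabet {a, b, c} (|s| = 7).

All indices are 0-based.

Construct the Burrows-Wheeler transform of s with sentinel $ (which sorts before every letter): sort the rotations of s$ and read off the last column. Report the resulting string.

rank  rotation  last
    0  $cbaabbc  c
    1  aabbc$cb  b
    2  abbc$cba  a
    3  baabbc$c  c
    4  bbc$cbaa  a
    5  bc$cbaab  b
    6  c$cbaabb  b
    7  cbaabbc$  $

cbacabb$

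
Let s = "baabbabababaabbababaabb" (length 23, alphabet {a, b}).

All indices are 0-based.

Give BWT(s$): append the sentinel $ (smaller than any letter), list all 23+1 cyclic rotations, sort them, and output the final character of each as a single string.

bbbbbbbbbaaabaa$aababaaa

rank  rotation                  last
    0  $baabbabababaabbababaabb  b
    1  aabb$baabbabababaabbabab  b
    2  aabbababaabb$baabbababab  b
    3  aabbabababaabbababaabb$b  b
    4  abaabb$baabbabababaabbab  b
    5  abaabbababaabb$baabbabab  b
    6  ababaabb$baabbabababaabb  b
    7  ababaabbababaabb$baabbab  b
    8  abababaabbababaabb$baabb  b
    9  abb$baabbabababaabbababa  a
   10  abbababaabb$baabbabababa  a
   11  abbabababaabbababaabb$ba  a
   12  b$baabbabababaabbababaab  b
   13  baabb$baabbabababaabbaba  a
   14  baabbababaabb$baabbababa  a
   15  baabbabababaabbababaabb$  $
   16  babaabb$baabbabababaabba  a
   17  babaabbababaabb$baabbaba  a
   18  bababaabb$baabbabababaab  b
   19  bababaabbababaabb$baabba  a
   20  babababaabbababaabb$baab  b
   21  bb$baabbabababaabbababaa  a
   22  bbababaabb$baabbabababaa  a
   23  bbabababaabbababaabb$baa  a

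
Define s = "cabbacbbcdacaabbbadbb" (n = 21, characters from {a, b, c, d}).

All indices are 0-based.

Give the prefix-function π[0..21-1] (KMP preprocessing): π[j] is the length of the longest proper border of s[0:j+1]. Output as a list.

[0, 0, 0, 0, 0, 1, 0, 0, 1, 0, 0, 1, 2, 0, 0, 0, 0, 0, 0, 0, 0]

π[0] = 0
j=1 s[j]='a': π[1]=0 (border '')
j=2 s[j]='b': π[2]=0 (border '')
j=3 s[j]='b': π[3]=0 (border '')
j=4 s[j]='a': π[4]=0 (border '')
j=5 s[j]='c': π[5]=1 (border 'c')
j=6 s[j]='b': k: 1→0; π[6]=0 (border '')
j=7 s[j]='b': π[7]=0 (border '')
j=8 s[j]='c': π[8]=1 (border 'c')
j=9 s[j]='d': k: 1→0; π[9]=0 (border '')
j=10 s[j]='a': π[10]=0 (border '')
j=11 s[j]='c': π[11]=1 (border 'c')
j=12 s[j]='a': π[12]=2 (border 'ca')
j=13 s[j]='a': k: 2→0; π[13]=0 (border '')
j=14 s[j]='b': π[14]=0 (border '')
j=15 s[j]='b': π[15]=0 (border '')
j=16 s[j]='b': π[16]=0 (border '')
j=17 s[j]='a': π[17]=0 (border '')
j=18 s[j]='d': π[18]=0 (border '')
j=19 s[j]='b': π[19]=0 (border '')
j=20 s[j]='b': π[20]=0 (border '')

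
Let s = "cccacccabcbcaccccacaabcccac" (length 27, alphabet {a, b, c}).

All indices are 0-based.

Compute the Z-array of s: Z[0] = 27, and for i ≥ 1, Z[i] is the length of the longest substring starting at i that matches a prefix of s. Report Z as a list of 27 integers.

[27, 2, 1, 0, 4, 2, 1, 0, 0, 1, 0, 1, 0, 3, 5, 2, 1, 0, 1, 0, 0, 0, 5, 2, 1, 0, 1]

Z[0]=27
i=1: i≥r, start 0; Z[1]=2 extend→box=[1,3)
i=2: min(r-i=1, Z[1]=2)=1; Z[2]=1
i=3: i≥r, start 0; Z[3]=0
i=4: i≥r, start 0; Z[4]=4 extend→box=[4,8)
i=5: min(r-i=3, Z[1]=2)=2; Z[5]=2
i=6: min(r-i=2, Z[2]=1)=1; Z[6]=1
i=7: min(r-i=1, Z[3]=0)=0; Z[7]=0
i=8: i≥r, start 0; Z[8]=0
i=9: i≥r, start 0; Z[9]=1 extend→box=[9,10)
i=10: i≥r, start 0; Z[10]=0
i=11: i≥r, start 0; Z[11]=1 extend→box=[11,12)
i=12: i≥r, start 0; Z[12]=0
i=13: i≥r, start 0; Z[13]=3 extend→box=[13,16)
i=14: min(r-i=2, Z[1]=2)=2; Z[14]=5 extend→box=[14,19)
i=15: min(r-i=4, Z[1]=2)=2; Z[15]=2
i=16: min(r-i=3, Z[2]=1)=1; Z[16]=1
i=17: min(r-i=2, Z[3]=0)=0; Z[17]=0
i=18: min(r-i=1, Z[4]=4)=1; Z[18]=1
i=19: i≥r, start 0; Z[19]=0
i=20: i≥r, start 0; Z[20]=0
i=21: i≥r, start 0; Z[21]=0
i=22: i≥r, start 0; Z[22]=5 extend→box=[22,27)
i=23: min(r-i=4, Z[1]=2)=2; Z[23]=2
i=24: min(r-i=3, Z[2]=1)=1; Z[24]=1
i=25: min(r-i=2, Z[3]=0)=0; Z[25]=0
i=26: min(r-i=1, Z[4]=4)=1; Z[26]=1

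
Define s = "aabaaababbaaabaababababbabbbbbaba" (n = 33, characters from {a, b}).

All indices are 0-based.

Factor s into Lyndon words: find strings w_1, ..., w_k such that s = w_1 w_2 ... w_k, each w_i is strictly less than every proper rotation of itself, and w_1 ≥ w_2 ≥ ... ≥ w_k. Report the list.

["aab", "aaababb", "aaabaababababbabbbbbab", "a"]

emit factor 1: 'aab' (i=0, period=3)
emit factor 2: 'aaababb' (i=3, period=7)
emit factor 3: 'aaabaababababbabbbbbab' (i=10, period=22)
emit factor 4: 'a' (i=32, period=1)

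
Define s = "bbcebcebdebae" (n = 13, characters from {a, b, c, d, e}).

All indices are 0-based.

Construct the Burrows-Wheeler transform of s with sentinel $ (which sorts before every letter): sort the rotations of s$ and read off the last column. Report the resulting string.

rank  rotation        last
    0  $bbcebcebdebae  e
    1  ae$bbcebcebdeb  b
    2  bae$bbcebcebde  e
    3  bbcebcebdebae$  $
    4  bcebcebdebae$b  b
    5  bcebdebae$bbce  e
    6  bdebae$bbcebce  e
    7  cebcebdebae$bb  b
    8  cebdebae$bbceb  b
    9  debae$bbcebceb  b
   10  e$bbcebcebdeba  a
   11  ebae$bbcebcebd  d
   12  ebcebdebae$bbc  c
   13  ebdebae$bbcebc  c

ebe$beebbbadcc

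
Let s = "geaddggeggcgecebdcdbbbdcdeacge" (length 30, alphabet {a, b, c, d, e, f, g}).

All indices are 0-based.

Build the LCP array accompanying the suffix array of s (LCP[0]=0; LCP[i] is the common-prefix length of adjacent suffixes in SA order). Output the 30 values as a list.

[0, 1, 0, 2, 1, 4, 0, 2, 1, 1, 3, 0, 1, 3, 1, 1, 1, 0, 1, 2, 1, 1, 1, 0, 1, 2, 2, 2, 1, 2]

sorted suffixes:
  #0 SA[0]=26  'acge'
  #1 SA[1]=2  'addggeggcgecebdcdbbbdcdeacge'
  #2 SA[2]=19  'bbbdcdeacge'
  #3 SA[3]=20  'bbdcdeacge'
  #4 SA[4]=15  'bdcdbbbdcdeacge'
  #5 SA[5]=21  'bdcdeacge'
  #6 SA[6]=17  'cdbbbdcdeacge'
  #7 SA[7]=23  'cdeacge'
  #8 SA[8]=13  'cebdcdbbbdcdeacge'
  #9 SA[9]=27  'cge'
  #10 SA[10]=10  'cgecebdcdbbbdcdeacge'
  #11 SA[11]=18  'dbbbdcdeacge'
  #12 SA[12]=16  'dcdbbbdcdeacge'
  #13 SA[13]=22  'dcdeacge'
  #14 SA[14]=3  'ddggeggcgecebdcdbbbdcdeacge'
  #15 SA[15]=24  'deacge'
  #16 SA[16]=4  'dggeggcgecebdcdbbbdcdeacge'
  #17 SA[17]=29  'e'
  #18 SA[18]=25  'eacge'
  #19 SA[19]=1  'eaddggeggcgecebdcdbbbdcdeacge'
  #20 SA[20]=14  'ebdcdbbbdcdeacge'
  #21 SA[21]=12  'ecebdcdbbbdcdeacge'
  #22 SA[22]=7  'eggcgecebdcdbbbdcdeacge'
  #23 SA[23]=9  'gcgecebdcdbbbdcdeacge'
  #24 SA[24]=28  'ge'
  #25 SA[25]=0  'geaddggeggcgecebdcdbbbdcdeacge'
  #26 SA[26]=11  'gecebdcdbbbdcdeacge'
  #27 SA[27]=6  'geggcgecebdcdbbbdcdeacge'
  #28 SA[28]=8  'ggcgecebdcdbbbdcdeacge'
  #29 SA[29]=5  'ggeggcgecebdcdbbbdcdeacge'

SA = [26, 2, 19, 20, 15, 21, 17, 23, 13, 27, 10, 18, 16, 22, 3, 24, 4, 29, 25, 1, 14, 12, 7, 9, 28, 0, 11, 6, 8, 5]
[i] adj suffixes → lcp
  [1] 26/2 → 1 ('a')
  [2] 2/19 → 0 ('')
  [3] 19/20 → 2 ('bb')
  [4] 20/15 → 1 ('b')
  [5] 15/21 → 4 ('bdcd')
  [6] 21/17 → 0 ('')
  [7] 17/23 → 2 ('cd')
  [8] 23/13 → 1 ('c')
  [9] 13/27 → 1 ('c')
  [10] 27/10 → 3 ('cge')
  [11] 10/18 → 0 ('')
  [12] 18/16 → 1 ('d')
  [13] 16/22 → 3 ('dcd')
  [14] 22/3 → 1 ('d')
  [15] 3/24 → 1 ('d')
  [16] 24/4 → 1 ('d')
  [17] 4/29 → 0 ('')
  [18] 29/25 → 1 ('e')
  [19] 25/1 → 2 ('ea')
  [20] 1/14 → 1 ('e')
  [21] 14/12 → 1 ('e')
  [22] 12/7 → 1 ('e')
  [23] 7/9 → 0 ('')
  [24] 9/28 → 1 ('g')
  [25] 28/0 → 2 ('ge')
  [26] 0/11 → 2 ('ge')
  [27] 11/6 → 2 ('ge')
  [28] 6/8 → 1 ('g')
  [29] 8/5 → 2 ('gg')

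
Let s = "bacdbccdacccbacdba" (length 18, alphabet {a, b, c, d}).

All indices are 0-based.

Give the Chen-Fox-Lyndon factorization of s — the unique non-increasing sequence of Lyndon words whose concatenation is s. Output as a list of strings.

["b", "acdbccd", "acccbacdb", "a"]

emit factor 1: 'b' (i=0, period=1)
emit factor 2: 'acdbccd' (i=1, period=7)
emit factor 3: 'acccbacdb' (i=8, period=9)
emit factor 4: 'a' (i=17, period=1)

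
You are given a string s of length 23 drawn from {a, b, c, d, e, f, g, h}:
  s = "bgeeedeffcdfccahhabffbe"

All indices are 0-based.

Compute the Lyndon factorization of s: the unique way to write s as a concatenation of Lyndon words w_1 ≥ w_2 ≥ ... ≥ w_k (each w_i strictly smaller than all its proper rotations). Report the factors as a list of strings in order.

emit factor 1: 'bgeeedeffcdfcc' (i=0, period=14)
emit factor 2: 'ahh' (i=14, period=3)
emit factor 3: 'abffbe' (i=17, period=6)

["bgeeedeffcdfcc", "ahh", "abffbe"]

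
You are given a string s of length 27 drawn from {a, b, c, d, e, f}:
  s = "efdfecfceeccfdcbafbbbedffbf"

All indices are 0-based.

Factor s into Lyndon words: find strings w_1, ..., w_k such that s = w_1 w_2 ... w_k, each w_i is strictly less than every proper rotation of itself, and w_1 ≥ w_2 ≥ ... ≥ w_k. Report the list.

["ef", "dfe", "cf", "cee", "ccfd", "c", "b", "afbbbedffbf"]

emit factor 1: 'ef' (i=0, period=2)
emit factor 2: 'dfe' (i=2, period=3)
emit factor 3: 'cf' (i=5, period=2)
emit factor 4: 'cee' (i=7, period=3)
emit factor 5: 'ccfd' (i=10, period=4)
emit factor 6: 'c' (i=14, period=1)
emit factor 7: 'b' (i=15, period=1)
emit factor 8: 'afbbbedffbf' (i=16, period=11)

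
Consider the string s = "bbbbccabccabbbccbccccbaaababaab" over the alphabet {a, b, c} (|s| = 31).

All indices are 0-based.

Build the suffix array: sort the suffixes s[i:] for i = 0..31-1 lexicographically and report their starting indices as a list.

[22, 28, 23, 29, 26, 24, 10, 6, 30, 21, 27, 25, 0, 1, 11, 2, 12, 7, 3, 13, 16, 9, 5, 20, 15, 8, 4, 19, 14, 18, 17]

sorted suffixes:
  #0 SA[0]=22  'aaababaab'
  #1 SA[1]=28  'aab'
  #2 SA[2]=23  'aababaab'
  #3 SA[3]=29  'ab'
  #4 SA[4]=26  'abaab'
  #5 SA[5]=24  'ababaab'
  #6 SA[6]=10  'abbbccbccccbaaababaab'
  #7 SA[7]=6  'abccabbbccbccccbaaababaab'
  #8 SA[8]=30  'b'
  #9 SA[9]=21  'baaababaab'
  #10 SA[10]=27  'baab'
  #11 SA[11]=25  'babaab'
  #12 SA[12]=0  'bbbbccabccabbbccbccccbaaababaab'
  #13 SA[13]=1  'bbbccabccabbbccbccccbaaababaab'
  #14 SA[14]=11  'bbbccbccccbaaababaab'
  #15 SA[15]=2  'bbccabccabbbccbccccbaaababaab'
  #16 SA[16]=12  'bbccbccccbaaababaab'
  #17 SA[17]=7  'bccabbbccbccccbaaababaab'
  #18 SA[18]=3  'bccabccabbbccbccccbaaababaab'
  #19 SA[19]=13  'bccbccccbaaababaab'
  #20 SA[20]=16  'bccccbaaababaab'
  #21 SA[21]=9  'cabbbccbccccbaaababaab'
  #22 SA[22]=5  'cabccabbbccbccccbaaababaab'
  #23 SA[23]=20  'cbaaababaab'
  #24 SA[24]=15  'cbccccbaaababaab'
  #25 SA[25]=8  'ccabbbccbccccbaaababaab'
  #26 SA[26]=4  'ccabccabbbccbccccbaaababaab'
  #27 SA[27]=19  'ccbaaababaab'
  #28 SA[28]=14  'ccbccccbaaababaab'
  #29 SA[29]=18  'cccbaaababaab'
  #30 SA[30]=17  'ccccbaaababaab'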